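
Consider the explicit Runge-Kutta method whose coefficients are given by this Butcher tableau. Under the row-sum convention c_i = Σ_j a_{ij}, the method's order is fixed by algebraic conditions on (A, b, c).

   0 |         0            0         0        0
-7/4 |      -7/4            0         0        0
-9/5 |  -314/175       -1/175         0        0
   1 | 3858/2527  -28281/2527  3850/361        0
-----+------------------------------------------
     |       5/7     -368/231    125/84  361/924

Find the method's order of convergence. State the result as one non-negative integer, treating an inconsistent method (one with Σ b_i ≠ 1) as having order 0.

4

b = (5/7, -368/231, 125/84, 361/924)
c = (0, -7/4, -9/5, 1)
Ac = (0, 0, 1/100, 561/1444)
Σ b_i: 5/7·1 + (-368/231)·1 + 125/84·1 + 361/924·1 = 1 ✓
b·c: (-368/231)·(-7/4) + 125/84·(-9/5) + 361/924·1 = 1/2 ✓
b·c²: (-368/231)·49/16 + 125/84·81/25 + 361/924·1 = 1/3 ✓
b·Ac: 125/84·1/100 + 361/924·561/1444 = 1/6 ✓
b·c³: (-368/231)·(-343/64) + 125/84·(-729/125) + 361/924·1 = 1/4 ✓
b·(c∘Ac): 125/84·(-9/500) + 361/924·561/1444 = 1/8 ✓
b·Ac²: 125/84·(-7/400) + 361/924·1617/5776 = 1/12 ✓
b·A²c: 361/924·77/722 = 1/24 ✓; 4 stages ⇒ order 4.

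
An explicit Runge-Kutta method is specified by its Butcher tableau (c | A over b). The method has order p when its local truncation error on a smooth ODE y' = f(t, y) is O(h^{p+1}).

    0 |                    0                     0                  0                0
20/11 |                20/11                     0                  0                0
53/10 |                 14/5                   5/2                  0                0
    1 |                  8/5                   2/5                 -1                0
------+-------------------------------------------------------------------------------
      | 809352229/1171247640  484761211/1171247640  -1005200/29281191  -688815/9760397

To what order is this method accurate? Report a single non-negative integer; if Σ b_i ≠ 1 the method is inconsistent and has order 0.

3

b = (809352229/1171247640, 484761211/1171247640, -1005200/29281191, -688815/9760397)
c = (0, 20/11, 53/10, 1)
Ac = (0, 0, 50/11, -503/110)
Σ b_i: 809352229/1171247640·1 + 484761211/1171247640·1 + (-1005200/29281191)·1 + (-688815/9760397)·1 = 1 ✓
b·c: 484761211/1171247640·20/11 + (-1005200/29281191)·53/10 + (-688815/9760397)·1 = 1/2 ✓
b·c²: 484761211/1171247640·400/121 + (-1005200/29281191)·2809/100 + (-688815/9760397)·1 = 1/3 ✓
b·Ac: (-1005200/29281191)·50/11 + (-688815/9760397)·(-503/110) = 1/6 ✓
b·c³: 484761211/1171247640·8000/1331 + (-1005200/29281191)·148877/1000 + (-688815/9760397)·1 = -1446059099/536821835 ≠ 1/4 ⇒ order 3.
b·(c∘Ac): (-1005200/29281191)·265/11 + (-688815/9760397)·(-503/110) = -324871633/644186202 ≠ 1/8
b·Ac²: (-1005200/29281191)·1000/121 + (-688815/9760397)·(-323889/12100) = 10341432811/6441862020 ≠ 1/12
b·A²c: (-688815/9760397)·(-50/11) = 34440750/107364367 ≠ 1/24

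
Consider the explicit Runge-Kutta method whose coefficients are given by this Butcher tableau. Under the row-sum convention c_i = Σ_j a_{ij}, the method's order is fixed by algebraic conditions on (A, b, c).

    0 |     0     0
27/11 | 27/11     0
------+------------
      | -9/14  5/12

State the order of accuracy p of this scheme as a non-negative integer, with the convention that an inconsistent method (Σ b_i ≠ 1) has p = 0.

b = (-9/14, 5/12)
c = (0, 27/11)
Σ b_i: (-9/14)·1 + 5/12·1 = -19/84 ≠ 1 ⇒ order 0.

0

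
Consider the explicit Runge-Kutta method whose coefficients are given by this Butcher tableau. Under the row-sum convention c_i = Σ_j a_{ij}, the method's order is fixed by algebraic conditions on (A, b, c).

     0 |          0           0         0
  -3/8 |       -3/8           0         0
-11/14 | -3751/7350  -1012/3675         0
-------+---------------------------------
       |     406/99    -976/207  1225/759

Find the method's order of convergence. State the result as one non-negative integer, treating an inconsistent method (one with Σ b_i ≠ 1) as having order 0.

3

b = (406/99, -976/207, 1225/759)
c = (0, -3/8, -11/14)
Ac = (0, 0, 253/2450)
Σ b_i: 406/99·1 + (-976/207)·1 + 1225/759·1 = 1 ✓
b·c: (-976/207)·(-3/8) + 1225/759·(-11/14) = 1/2 ✓
b·c²: (-976/207)·9/64 + 1225/759·121/196 = 1/3 ✓
b·Ac: 1225/759·253/2450 = 1/6 ✓; 3 stages ⇒ order 3.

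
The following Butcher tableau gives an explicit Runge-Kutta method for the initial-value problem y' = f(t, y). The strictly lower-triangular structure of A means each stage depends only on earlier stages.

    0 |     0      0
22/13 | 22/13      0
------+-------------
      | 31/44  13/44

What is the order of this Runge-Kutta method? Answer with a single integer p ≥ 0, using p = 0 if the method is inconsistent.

2

b = (31/44, 13/44)
c = (0, 22/13)
Σ b_i: 31/44·1 + 13/44·1 = 1 ✓
b·c: 13/44·22/13 = 1/2 ✓; 2 stages ⇒ order 2.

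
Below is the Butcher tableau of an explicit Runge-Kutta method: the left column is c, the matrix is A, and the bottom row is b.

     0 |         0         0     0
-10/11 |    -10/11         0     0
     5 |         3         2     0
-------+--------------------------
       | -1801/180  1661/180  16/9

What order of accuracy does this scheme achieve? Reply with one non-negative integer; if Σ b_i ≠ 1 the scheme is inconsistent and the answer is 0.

b = (-1801/180, 1661/180, 16/9)
c = (0, -10/11, 5)
Ac = (0, 0, -20/11)
Σ b_i: (-1801/180)·1 + 1661/180·1 + 16/9·1 = 1 ✓
b·c: 1661/180·(-10/11) + 16/9·5 = 1/2 ✓
b·c²: 1661/180·100/121 + 16/9·25 = 5155/99 ≠ 1/3 ⇒ order 2.
b·Ac: 16/9·(-20/11) = -320/99 ≠ 1/6

2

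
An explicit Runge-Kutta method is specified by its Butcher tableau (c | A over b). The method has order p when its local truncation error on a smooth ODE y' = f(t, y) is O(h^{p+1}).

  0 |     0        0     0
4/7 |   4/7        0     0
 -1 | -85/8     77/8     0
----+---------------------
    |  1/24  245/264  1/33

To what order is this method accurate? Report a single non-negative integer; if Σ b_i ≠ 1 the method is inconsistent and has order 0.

3

b = (1/24, 245/264, 1/33)
c = (0, 4/7, -1)
Ac = (0, 0, 11/2)
Σ b_i: 1/24·1 + 245/264·1 + 1/33·1 = 1 ✓
b·c: 245/264·4/7 + 1/33·(-1) = 1/2 ✓
b·c²: 245/264·16/49 + 1/33·1 = 1/3 ✓
b·Ac: 1/33·11/2 = 1/6 ✓; 3 stages ⇒ order 3.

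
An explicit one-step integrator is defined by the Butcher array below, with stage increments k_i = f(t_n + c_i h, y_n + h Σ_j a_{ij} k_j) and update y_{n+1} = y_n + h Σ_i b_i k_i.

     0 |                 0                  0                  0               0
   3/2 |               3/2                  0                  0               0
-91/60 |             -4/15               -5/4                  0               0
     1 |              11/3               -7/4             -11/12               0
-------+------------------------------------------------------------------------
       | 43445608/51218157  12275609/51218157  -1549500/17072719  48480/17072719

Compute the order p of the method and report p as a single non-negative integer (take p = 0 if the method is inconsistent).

3

b = (43445608/51218157, 12275609/51218157, -1549500/17072719, 48480/17072719)
c = (0, 3/2, -91/60, 1)
Ac = (0, 0, -15/8, -889/720)
Σ b_i: 43445608/51218157·1 + 12275609/51218157·1 + (-1549500/17072719)·1 + 48480/17072719·1 = 1 ✓
b·c: 12275609/51218157·3/2 + (-1549500/17072719)·(-91/60) + 48480/17072719·1 = 1/2 ✓
b·c²: 12275609/51218157·9/4 + (-1549500/17072719)·8281/3600 + 48480/17072719·1 = 1/3 ✓
b·Ac: (-1549500/17072719)·(-15/8) + 48480/17072719·(-889/720) = 1/6 ✓
b·c³: 12275609/51218157·27/8 + (-1549500/17072719)·(-753571/216000) + 48480/17072719·1 = 2774068621/2458471536 ≠ 1/4 ⇒ order 3.
b·(c∘Ac): (-1549500/17072719)·91/32 + 48480/17072719·(-889/720) = -107189999/409745256 ≠ 1/8
b·Ac²: (-1549500/17072719)·(-45/16) + 48480/17072719·(-261191/43200) = 731673793/3073089420 ≠ 1/12
b·A²c: 48480/17072719·55/32 = 83325/17072719 ≠ 1/24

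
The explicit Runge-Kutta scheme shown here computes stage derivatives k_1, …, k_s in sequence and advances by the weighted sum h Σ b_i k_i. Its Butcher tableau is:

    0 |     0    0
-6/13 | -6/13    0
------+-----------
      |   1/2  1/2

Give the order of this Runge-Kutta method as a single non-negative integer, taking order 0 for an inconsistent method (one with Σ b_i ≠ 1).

b = (1/2, 1/2)
c = (0, -6/13)
Σ b_i: 1/2·1 + 1/2·1 = 1 ✓
b·c: 1/2·(-6/13) = -3/13 ≠ 1/2 ⇒ order 1.

1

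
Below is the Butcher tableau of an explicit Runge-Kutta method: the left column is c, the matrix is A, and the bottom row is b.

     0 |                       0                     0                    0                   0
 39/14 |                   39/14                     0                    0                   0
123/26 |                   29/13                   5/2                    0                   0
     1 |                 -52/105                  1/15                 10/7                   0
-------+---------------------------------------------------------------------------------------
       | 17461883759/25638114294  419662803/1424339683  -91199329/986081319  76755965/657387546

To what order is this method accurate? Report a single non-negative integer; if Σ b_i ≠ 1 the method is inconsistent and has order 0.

3

b = (17461883759/25638114294, 419662803/1424339683, -91199329/986081319, 76755965/657387546)
c = (0, 39/14, 123/26, 1)
Ac = (0, 0, 195/28, 6319/910)
Σ b_i: 17461883759/25638114294·1 + 419662803/1424339683·1 + (-91199329/986081319)·1 + 76755965/657387546·1 = 1 ✓
b·c: 419662803/1424339683·39/14 + (-91199329/986081319)·123/26 + 76755965/657387546·1 = 1/2 ✓
b·c²: 419662803/1424339683·1521/196 + (-91199329/986081319)·15129/676 + 76755965/657387546·1 = 1/3 ✓
b·Ac: (-91199329/986081319)·195/28 + 76755965/657387546·6319/910 = 1/6 ✓
b·c³: 419662803/1424339683·59319/2744 + (-91199329/986081319)·1860867/17576 + 76755965/657387546·1 = -197768343001/59822266686 ≠ 1/4 ⇒ order 3.
b·(c∘Ac): (-91199329/986081319)·1845/56 + 76755965/657387546·6319/910 = -41163866017/18406851288 ≠ 1/8
b·Ac²: (-91199329/986081319)·7605/392 + 76755965/657387546·5380833/165620 = 558090325003/279170577868 ≠ 1/12
b·A²c: 76755965/657387546·975/98 = 24945688625/21474659836 ≠ 1/24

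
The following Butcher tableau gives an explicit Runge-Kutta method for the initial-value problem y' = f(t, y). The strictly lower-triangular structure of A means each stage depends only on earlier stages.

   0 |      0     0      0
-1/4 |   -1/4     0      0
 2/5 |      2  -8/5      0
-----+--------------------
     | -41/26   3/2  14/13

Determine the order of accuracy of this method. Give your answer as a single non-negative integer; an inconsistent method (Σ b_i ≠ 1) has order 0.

b = (-41/26, 3/2, 14/13)
c = (0, -1/4, 2/5)
Ac = (0, 0, 2/5)
Σ b_i: (-41/26)·1 + 3/2·1 + 14/13·1 = 1 ✓
b·c: 3/2·(-1/4) + 14/13·2/5 = 29/520 ≠ 1/2 ⇒ order 1.

1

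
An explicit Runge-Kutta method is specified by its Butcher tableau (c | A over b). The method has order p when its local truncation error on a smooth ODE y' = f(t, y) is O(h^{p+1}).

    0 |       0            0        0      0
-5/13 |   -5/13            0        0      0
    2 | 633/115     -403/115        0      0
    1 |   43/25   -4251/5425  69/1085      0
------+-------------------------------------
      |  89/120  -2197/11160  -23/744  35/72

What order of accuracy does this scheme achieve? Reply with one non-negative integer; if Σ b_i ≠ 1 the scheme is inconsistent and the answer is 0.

4

b = (89/120, -2197/11160, -23/744, 35/72)
c = (0, -5/13, 2, 1)
Ac = (0, 0, 31/23, 3/7)
Σ b_i: 89/120·1 + (-2197/11160)·1 + (-23/744)·1 + 35/72·1 = 1 ✓
b·c: (-2197/11160)·(-5/13) + (-23/744)·2 + 35/72·1 = 1/2 ✓
b·c²: (-2197/11160)·25/169 + (-23/744)·4 + 35/72·1 = 1/3 ✓
b·Ac: (-23/744)·31/23 + 35/72·3/7 = 1/6 ✓
b·c³: (-2197/11160)·(-125/2197) + (-23/744)·8 + 35/72·1 = 1/4 ✓
b·(c∘Ac): (-23/744)·62/23 + 35/72·3/7 = 1/8 ✓
b·Ac²: (-23/744)·(-155/299) + 35/72·9/65 = 1/12 ✓
b·A²c: 35/72·3/35 = 1/24 ✓; 4 stages ⇒ order 4.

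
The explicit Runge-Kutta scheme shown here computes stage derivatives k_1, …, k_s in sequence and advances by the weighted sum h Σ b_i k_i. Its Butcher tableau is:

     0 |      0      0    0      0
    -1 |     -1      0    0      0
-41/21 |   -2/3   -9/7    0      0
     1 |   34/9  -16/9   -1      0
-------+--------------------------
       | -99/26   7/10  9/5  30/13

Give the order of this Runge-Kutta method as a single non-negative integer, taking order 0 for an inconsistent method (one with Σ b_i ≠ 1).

b = (-99/26, 7/10, 9/5, 30/13)
c = (0, -1, -41/21, 1)
Ac = (0, 0, 9/7, 235/63)
Σ b_i: (-99/26)·1 + 7/10·1 + 9/5·1 + 30/13·1 = 1 ✓
b·c: 7/10·(-1) + 9/5·(-41/21) + 30/13·1 = -347/182 ≠ 1/2 ⇒ order 1.

1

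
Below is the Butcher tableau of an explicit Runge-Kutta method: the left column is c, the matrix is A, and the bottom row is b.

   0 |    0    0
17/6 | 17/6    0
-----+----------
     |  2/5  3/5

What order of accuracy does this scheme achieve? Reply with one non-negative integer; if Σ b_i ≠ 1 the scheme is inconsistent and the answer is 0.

1

b = (2/5, 3/5)
c = (0, 17/6)
Σ b_i: 2/5·1 + 3/5·1 = 1 ✓
b·c: 3/5·17/6 = 17/10 ≠ 1/2 ⇒ order 1.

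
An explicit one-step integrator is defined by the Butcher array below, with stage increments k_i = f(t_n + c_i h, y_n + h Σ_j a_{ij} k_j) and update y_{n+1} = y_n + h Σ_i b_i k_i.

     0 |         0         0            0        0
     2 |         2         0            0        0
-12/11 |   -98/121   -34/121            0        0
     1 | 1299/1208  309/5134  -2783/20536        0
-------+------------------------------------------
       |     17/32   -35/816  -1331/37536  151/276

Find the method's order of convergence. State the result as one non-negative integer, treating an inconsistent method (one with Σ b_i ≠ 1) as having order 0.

b = (17/32, -35/816, -1331/37536, 151/276)
c = (0, 2, -12/11, 1)
Ac = (0, 0, -68/121, 81/302)
Σ b_i: 17/32·1 + (-35/816)·1 + (-1331/37536)·1 + 151/276·1 = 1 ✓
b·c: (-35/816)·2 + (-1331/37536)·(-12/11) + 151/276·1 = 1/2 ✓
b·c²: (-35/816)·4 + (-1331/37536)·144/121 + 151/276·1 = 1/3 ✓
b·Ac: (-1331/37536)·(-68/121) + 151/276·81/302 = 1/6 ✓
b·c³: (-35/816)·8 + (-1331/37536)·(-1728/1331) + 151/276·1 = 1/4 ✓
b·(c∘Ac): (-1331/37536)·816/1331 + 151/276·81/302 = 1/8 ✓
b·Ac²: (-1331/37536)·(-136/121) + 151/276·12/151 = 1/12 ✓
b·A²c: 151/276·23/302 = 1/24 ✓; 4 stages ⇒ order 4.

4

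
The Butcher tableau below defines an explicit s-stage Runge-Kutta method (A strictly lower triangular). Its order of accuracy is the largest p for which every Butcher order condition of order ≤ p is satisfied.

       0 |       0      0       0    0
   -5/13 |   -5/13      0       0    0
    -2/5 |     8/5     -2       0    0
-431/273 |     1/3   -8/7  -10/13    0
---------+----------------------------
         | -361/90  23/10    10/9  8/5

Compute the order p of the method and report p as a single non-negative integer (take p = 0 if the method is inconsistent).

1

b = (-361/90, 23/10, 10/9, 8/5)
c = (0, -5/13, -2/5, -431/273)
Ac = (0, 0, 10/13, 68/91)
Σ b_i: (-361/90)·1 + 23/10·1 + 10/9·1 + 8/5·1 = 1 ✓
b·c: 23/10·(-5/13) + 10/9·(-2/5) + 8/5·(-431/273) = -31573/8190 ≠ 1/2 ⇒ order 1.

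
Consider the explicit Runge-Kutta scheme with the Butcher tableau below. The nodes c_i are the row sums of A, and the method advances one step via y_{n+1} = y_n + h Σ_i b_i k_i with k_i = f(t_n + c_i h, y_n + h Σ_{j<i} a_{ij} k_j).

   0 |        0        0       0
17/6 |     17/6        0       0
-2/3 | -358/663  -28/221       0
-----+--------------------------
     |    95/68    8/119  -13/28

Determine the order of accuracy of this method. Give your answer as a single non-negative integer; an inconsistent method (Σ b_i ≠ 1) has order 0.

b = (95/68, 8/119, -13/28)
c = (0, 17/6, -2/3)
Ac = (0, 0, -14/39)
Σ b_i: 95/68·1 + 8/119·1 + (-13/28)·1 = 1 ✓
b·c: 8/119·17/6 + (-13/28)·(-2/3) = 1/2 ✓
b·c²: 8/119·289/36 + (-13/28)·4/9 = 1/3 ✓
b·Ac: (-13/28)·(-14/39) = 1/6 ✓; 3 stages ⇒ order 3.

3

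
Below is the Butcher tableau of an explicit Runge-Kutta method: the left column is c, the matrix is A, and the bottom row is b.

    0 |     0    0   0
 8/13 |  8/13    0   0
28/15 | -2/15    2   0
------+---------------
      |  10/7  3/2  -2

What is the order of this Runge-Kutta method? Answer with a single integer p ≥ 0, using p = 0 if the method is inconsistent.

b = (10/7, 3/2, -2)
c = (0, 8/13, 28/15)
Ac = (0, 0, 16/13)
Σ b_i: 10/7·1 + 3/2·1 + (-2)·1 = 13/14 ≠ 1 ⇒ order 0.

0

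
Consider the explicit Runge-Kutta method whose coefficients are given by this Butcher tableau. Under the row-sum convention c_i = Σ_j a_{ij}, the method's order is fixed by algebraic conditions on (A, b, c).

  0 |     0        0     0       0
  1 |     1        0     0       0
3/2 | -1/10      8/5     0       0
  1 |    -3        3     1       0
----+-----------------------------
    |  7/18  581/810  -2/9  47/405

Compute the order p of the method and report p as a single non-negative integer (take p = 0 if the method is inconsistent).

b = (7/18, 581/810, -2/9, 47/405)
c = (0, 1, 3/2, 1)
Ac = (0, 0, 8/5, 9/2)
Σ b_i: 7/18·1 + 581/810·1 + (-2/9)·1 + 47/405·1 = 1 ✓
b·c: 581/810·1 + (-2/9)·3/2 + 47/405·1 = 1/2 ✓
b·c²: 581/810·1 + (-2/9)·9/4 + 47/405·1 = 1/3 ✓
b·Ac: (-2/9)·8/5 + 47/405·9/2 = 1/6 ✓
b·c³: 581/810·1 + (-2/9)·27/8 + 47/405·1 = 1/12 ≠ 1/4 ⇒ order 3.
b·(c∘Ac): (-2/9)·12/5 + 47/405·9/2 = -1/90 ≠ 1/8
b·Ac²: (-2/9)·8/5 + 47/405·21/4 = 137/540 ≠ 1/12
b·A²c: 47/405·8/5 = 376/2025 ≠ 1/24

3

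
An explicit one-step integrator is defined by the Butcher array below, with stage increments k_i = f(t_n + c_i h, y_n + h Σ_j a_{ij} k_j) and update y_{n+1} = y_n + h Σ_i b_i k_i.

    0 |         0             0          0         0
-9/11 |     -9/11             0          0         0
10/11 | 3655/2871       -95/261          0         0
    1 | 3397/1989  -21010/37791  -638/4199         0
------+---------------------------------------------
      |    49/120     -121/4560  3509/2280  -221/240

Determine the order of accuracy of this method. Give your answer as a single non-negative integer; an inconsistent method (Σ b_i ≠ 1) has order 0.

4

b = (49/120, -121/4560, 3509/2280, -221/240)
c = (0, -9/11, 10/11, 1)
Ac = (0, 0, 95/319, 70/221)
Σ b_i: 49/120·1 + (-121/4560)·1 + 3509/2280·1 + (-221/240)·1 = 1 ✓
b·c: (-121/4560)·(-9/11) + 3509/2280·10/11 + (-221/240)·1 = 1/2 ✓
b·c²: (-121/4560)·81/121 + 3509/2280·100/121 + (-221/240)·1 = 1/3 ✓
b·Ac: 3509/2280·95/319 + (-221/240)·70/221 = 1/6 ✓
b·c³: (-121/4560)·(-729/1331) + 3509/2280·1000/1331 + (-221/240)·1 = 1/4 ✓
b·(c∘Ac): 3509/2280·950/3509 + (-221/240)·70/221 = 1/8 ✓
b·Ac²: 3509/2280·(-855/3509) + (-221/240)·(-110/221) = 1/12 ✓
b·A²c: (-221/240)·(-10/221) = 1/24 ✓; 4 stages ⇒ order 4.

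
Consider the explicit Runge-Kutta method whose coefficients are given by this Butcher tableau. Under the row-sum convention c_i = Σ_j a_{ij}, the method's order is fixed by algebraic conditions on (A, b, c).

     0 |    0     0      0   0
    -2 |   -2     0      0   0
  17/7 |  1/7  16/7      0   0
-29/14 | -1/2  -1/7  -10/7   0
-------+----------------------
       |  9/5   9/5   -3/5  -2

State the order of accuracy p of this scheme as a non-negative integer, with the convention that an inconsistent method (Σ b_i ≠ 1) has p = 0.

b = (9/5, 9/5, -3/5, -2)
c = (0, -2, 17/7, -29/14)
Ac = (0, 0, -32/7, -156/49)
Σ b_i: 9/5·1 + 9/5·1 + (-3/5)·1 + (-2)·1 = 1 ✓
b·c: 9/5·(-2) + (-3/5)·17/7 + (-2)·(-29/14) = -32/35 ≠ 1/2 ⇒ order 1.

1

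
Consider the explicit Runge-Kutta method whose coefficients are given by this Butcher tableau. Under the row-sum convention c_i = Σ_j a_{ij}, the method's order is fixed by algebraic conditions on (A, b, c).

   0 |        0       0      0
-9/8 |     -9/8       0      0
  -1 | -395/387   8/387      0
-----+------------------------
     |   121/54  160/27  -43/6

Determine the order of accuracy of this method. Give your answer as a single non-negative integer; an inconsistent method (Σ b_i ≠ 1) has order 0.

b = (121/54, 160/27, -43/6)
c = (0, -9/8, -1)
Ac = (0, 0, -1/43)
Σ b_i: 121/54·1 + 160/27·1 + (-43/6)·1 = 1 ✓
b·c: 160/27·(-9/8) + (-43/6)·(-1) = 1/2 ✓
b·c²: 160/27·81/64 + (-43/6)·1 = 1/3 ✓
b·Ac: (-43/6)·(-1/43) = 1/6 ✓; 3 stages ⇒ order 3.

3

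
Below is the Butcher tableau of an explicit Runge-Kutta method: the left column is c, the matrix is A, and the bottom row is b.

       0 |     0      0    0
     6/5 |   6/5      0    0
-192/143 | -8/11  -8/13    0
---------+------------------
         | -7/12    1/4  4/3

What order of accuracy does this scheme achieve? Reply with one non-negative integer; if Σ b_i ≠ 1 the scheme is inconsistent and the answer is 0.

1

b = (-7/12, 1/4, 4/3)
c = (0, 6/5, -192/143)
Ac = (0, 0, -48/65)
Σ b_i: (-7/12)·1 + 1/4·1 + 4/3·1 = 1 ✓
b·c: 1/4·6/5 + 4/3·(-192/143) = -2131/1430 ≠ 1/2 ⇒ order 1.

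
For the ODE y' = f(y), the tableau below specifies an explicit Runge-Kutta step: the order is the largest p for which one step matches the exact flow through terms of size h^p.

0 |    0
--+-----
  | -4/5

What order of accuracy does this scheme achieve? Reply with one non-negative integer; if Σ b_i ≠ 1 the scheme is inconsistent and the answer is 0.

b = (-4/5)
c = (0)
Σ b_i: (-4/5)·1 = -4/5 ≠ 1 ⇒ order 0.

0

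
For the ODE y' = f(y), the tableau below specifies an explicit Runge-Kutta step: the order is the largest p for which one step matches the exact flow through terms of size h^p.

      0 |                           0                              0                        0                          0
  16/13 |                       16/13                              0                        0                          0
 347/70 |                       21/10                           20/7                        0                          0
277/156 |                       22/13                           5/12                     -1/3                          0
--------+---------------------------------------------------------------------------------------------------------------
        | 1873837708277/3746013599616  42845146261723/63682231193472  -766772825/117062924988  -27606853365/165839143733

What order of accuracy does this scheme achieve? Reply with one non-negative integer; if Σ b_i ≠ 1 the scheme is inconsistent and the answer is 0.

b = (1873837708277/3746013599616, 42845146261723/63682231193472, -766772825/117062924988, -27606853365/165839143733)
c = (0, 16/13, 347/70, 277/156)
Ac = (0, 0, 320/91, -1037/910)
Σ b_i: 1873837708277/3746013599616·1 + 42845146261723/63682231193472·1 + (-766772825/117062924988)·1 + (-27606853365/165839143733)·1 = 1 ✓
b·c: 42845146261723/63682231193472·16/13 + (-766772825/117062924988)·347/70 + (-27606853365/165839143733)·277/156 = 1/2 ✓
b·c²: 42845146261723/63682231193472·256/169 + (-766772825/117062924988)·120409/4900 + (-27606853365/165839143733)·76729/24336 = 1/3 ✓
b·Ac: (-766772825/117062924988)·320/91 + (-27606853365/165839143733)·(-1037/910) = 1/6 ✓
b·c³: 42845146261723/63682231193472·4096/2197 + (-766772825/117062924988)·41781923/343000 + (-27606853365/165839143733)·21253933/3796416 = -15804265448194919/33236505662592960 ≠ 1/4 ⇒ order 3.
b·(c∘Ac): (-766772825/117062924988)·11104/637 + (-27606853365/165839143733)·(-287249/141960) = 677695165091/3043636049688 ≠ 1/8
b·Ac²: (-766772825/117062924988)·5120/1183 + (-27606853365/165839143733)·(-18781121/2484300) = 1113864109465763/905481724782180 ≠ 1/12
b·A²c: (-27606853365/165839143733)·(-320/273) = 32359681600/165839143733 ≠ 1/24

3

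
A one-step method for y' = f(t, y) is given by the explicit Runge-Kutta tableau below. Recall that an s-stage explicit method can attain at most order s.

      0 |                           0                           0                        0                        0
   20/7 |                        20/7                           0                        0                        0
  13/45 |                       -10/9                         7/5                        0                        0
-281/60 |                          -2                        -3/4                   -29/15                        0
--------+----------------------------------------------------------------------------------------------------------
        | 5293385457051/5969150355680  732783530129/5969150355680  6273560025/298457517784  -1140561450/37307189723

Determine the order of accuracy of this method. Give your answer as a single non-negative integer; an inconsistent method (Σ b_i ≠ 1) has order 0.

3

b = (5293385457051/5969150355680, 732783530129/5969150355680, 6273560025/298457517784, -1140561450/37307189723)
c = (0, 20/7, 13/45, -281/60)
Ac = (0, 0, 4, -12764/4725)
Σ b_i: 5293385457051/5969150355680·1 + 732783530129/5969150355680·1 + 6273560025/298457517784·1 + (-1140561450/37307189723)·1 = 1 ✓
b·c: 732783530129/5969150355680·20/7 + 6273560025/298457517784·13/45 + (-1140561450/37307189723)·(-281/60) = 1/2 ✓
b·c²: 732783530129/5969150355680·400/49 + 6273560025/298457517784·169/2025 + (-1140561450/37307189723)·78961/3600 = 1/3 ✓
b·Ac: 6273560025/298457517784·4 + (-1140561450/37307189723)·(-12764/4725) = 1/6 ✓
b·c³: 732783530129/5969150355680·8000/343 + 6273560025/298457517784·2197/91125 + (-1140561450/37307189723)·(-22188041/216000) = 6773756568853831/1128169417223520 ≠ 1/4 ⇒ order 3.
b·(c∘Ac): 6273560025/298457517784·52/45 + (-1140561450/37307189723)·896671/70875 = -1217121022447/3357647075070 ≠ 1/8
b·Ac²: 6273560025/298457517784·80/7 + (-1140561450/37307189723)·(-9352649/1488375) = 15242176449484/35255294288235 ≠ 1/12
b·A²c: (-1140561450/37307189723)·(-116/15) = 8820341880/37307189723 ≠ 1/24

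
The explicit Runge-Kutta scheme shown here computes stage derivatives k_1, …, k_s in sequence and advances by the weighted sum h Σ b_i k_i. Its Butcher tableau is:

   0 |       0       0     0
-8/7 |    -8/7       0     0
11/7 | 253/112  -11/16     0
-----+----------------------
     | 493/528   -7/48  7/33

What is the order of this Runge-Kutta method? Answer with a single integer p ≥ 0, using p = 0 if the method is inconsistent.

b = (493/528, -7/48, 7/33)
c = (0, -8/7, 11/7)
Ac = (0, 0, 11/14)
Σ b_i: 493/528·1 + (-7/48)·1 + 7/33·1 = 1 ✓
b·c: (-7/48)·(-8/7) + 7/33·11/7 = 1/2 ✓
b·c²: (-7/48)·64/49 + 7/33·121/49 = 1/3 ✓
b·Ac: 7/33·11/14 = 1/6 ✓; 3 stages ⇒ order 3.

3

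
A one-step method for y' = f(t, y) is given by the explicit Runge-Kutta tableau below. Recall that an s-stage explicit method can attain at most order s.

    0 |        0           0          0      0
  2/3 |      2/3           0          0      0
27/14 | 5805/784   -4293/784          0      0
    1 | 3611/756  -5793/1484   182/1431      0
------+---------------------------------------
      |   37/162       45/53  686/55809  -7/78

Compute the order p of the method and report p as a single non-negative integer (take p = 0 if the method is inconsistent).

4

b = (37/162, 45/53, 686/55809, -7/78)
c = (0, 2/3, 27/14, 1)
Ac = (0, 0, -1431/392, -33/14)
Σ b_i: 37/162·1 + 45/53·1 + 686/55809·1 + (-7/78)·1 = 1 ✓
b·c: 45/53·2/3 + 686/55809·27/14 + (-7/78)·1 = 1/2 ✓
b·c²: 45/53·4/9 + 686/55809·729/196 + (-7/78)·1 = 1/3 ✓
b·Ac: 686/55809·(-1431/392) + (-7/78)·(-33/14) = 1/6 ✓
b·c³: 45/53·8/27 + 686/55809·19683/2744 + (-7/78)·1 = 1/4 ✓
b·(c∘Ac): 686/55809·(-38637/5488) + (-7/78)·(-33/14) = 1/8 ✓
b·Ac²: 686/55809·(-477/196) + (-7/78)·(-53/42) = 1/12 ✓
b·A²c: (-7/78)·(-13/28) = 1/24 ✓; 4 stages ⇒ order 4.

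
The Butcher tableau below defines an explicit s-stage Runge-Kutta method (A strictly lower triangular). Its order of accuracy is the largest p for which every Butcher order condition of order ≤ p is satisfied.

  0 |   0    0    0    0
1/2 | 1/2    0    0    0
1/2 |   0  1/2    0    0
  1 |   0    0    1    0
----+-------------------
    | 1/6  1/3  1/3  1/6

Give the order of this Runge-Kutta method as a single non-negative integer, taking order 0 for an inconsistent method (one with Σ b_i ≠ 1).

b = (1/6, 1/3, 1/3, 1/6)
c = (0, 1/2, 1/2, 1)
Ac = (0, 0, 1/4, 1/2)
Σ b_i: 1/6·1 + 1/3·1 + 1/3·1 + 1/6·1 = 1 ✓
b·c: 1/3·1/2 + 1/3·1/2 + 1/6·1 = 1/2 ✓
b·c²: 1/3·1/4 + 1/3·1/4 + 1/6·1 = 1/3 ✓
b·Ac: 1/3·1/4 + 1/6·1/2 = 1/6 ✓
b·c³: 1/3·1/8 + 1/3·1/8 + 1/6·1 = 1/4 ✓
b·(c∘Ac): 1/3·1/8 + 1/6·1/2 = 1/8 ✓
b·Ac²: 1/3·1/8 + 1/6·1/4 = 1/12 ✓
b·A²c: 1/6·1/4 = 1/24 ✓; 4 stages ⇒ order 4.

4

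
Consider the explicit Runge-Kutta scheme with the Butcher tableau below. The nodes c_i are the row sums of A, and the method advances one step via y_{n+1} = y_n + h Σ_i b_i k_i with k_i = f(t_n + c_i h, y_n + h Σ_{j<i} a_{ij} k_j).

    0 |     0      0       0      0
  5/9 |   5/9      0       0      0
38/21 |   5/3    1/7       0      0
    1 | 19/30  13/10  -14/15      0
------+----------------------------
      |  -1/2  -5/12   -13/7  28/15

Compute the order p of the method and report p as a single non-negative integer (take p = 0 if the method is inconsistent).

0

b = (-1/2, -5/12, -13/7, 28/15)
c = (0, 5/9, 38/21, 1)
Ac = (0, 0, 5/63, -29/30)
Σ b_i: (-1/2)·1 + (-5/12)·1 + (-13/7)·1 + 28/15·1 = -127/140 ≠ 1 ⇒ order 0.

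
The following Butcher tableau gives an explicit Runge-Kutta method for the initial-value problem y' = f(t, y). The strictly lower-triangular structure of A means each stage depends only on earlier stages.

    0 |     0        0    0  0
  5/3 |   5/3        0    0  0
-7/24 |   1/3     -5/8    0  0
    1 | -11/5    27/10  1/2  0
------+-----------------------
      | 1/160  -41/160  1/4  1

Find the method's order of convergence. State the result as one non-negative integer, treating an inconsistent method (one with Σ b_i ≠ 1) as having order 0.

b = (1/160, -41/160, 1/4, 1)
c = (0, 5/3, -7/24, 1)
Ac = (0, 0, -25/24, 209/48)
Σ b_i: 1/160·1 + (-41/160)·1 + 1/4·1 + 1·1 = 1 ✓
b·c: (-41/160)·5/3 + 1/4·(-7/24) + 1·1 = 1/2 ✓
b·c²: (-41/160)·25/9 + 1/4·49/576 + 1·1 = 713/2304 ≠ 1/3 ⇒ order 2.
b·Ac: 1/4·(-25/24) + 1·209/48 = 131/32 ≠ 1/6

2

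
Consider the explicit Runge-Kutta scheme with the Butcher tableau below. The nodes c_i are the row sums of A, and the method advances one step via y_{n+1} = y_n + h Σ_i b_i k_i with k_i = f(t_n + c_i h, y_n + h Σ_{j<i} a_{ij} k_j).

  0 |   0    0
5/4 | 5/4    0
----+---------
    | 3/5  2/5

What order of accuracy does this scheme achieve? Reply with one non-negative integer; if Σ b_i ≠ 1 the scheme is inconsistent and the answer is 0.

b = (3/5, 2/5)
c = (0, 5/4)
Σ b_i: 3/5·1 + 2/5·1 = 1 ✓
b·c: 2/5·5/4 = 1/2 ✓; 2 stages ⇒ order 2.

2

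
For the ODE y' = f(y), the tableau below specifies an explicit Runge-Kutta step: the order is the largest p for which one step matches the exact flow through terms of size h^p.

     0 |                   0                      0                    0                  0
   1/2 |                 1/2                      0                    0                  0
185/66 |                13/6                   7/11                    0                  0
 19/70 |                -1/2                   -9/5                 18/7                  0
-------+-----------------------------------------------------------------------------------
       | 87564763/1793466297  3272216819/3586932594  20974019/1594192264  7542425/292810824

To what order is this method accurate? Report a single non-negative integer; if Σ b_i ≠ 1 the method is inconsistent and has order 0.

3

b = (87564763/1793466297, 3272216819/3586932594, 20974019/1594192264, 7542425/292810824)
c = (0, 1/2, 185/66, 19/70)
Ac = (0, 0, 7/22, 4857/770)
Σ b_i: 87564763/1793466297·1 + 3272216819/3586932594·1 + 20974019/1594192264·1 + 7542425/292810824·1 = 1 ✓
b·c: 3272216819/3586932594·1/2 + 20974019/1594192264·185/66 + 7542425/292810824·19/70 = 1/2 ✓
b·c²: 3272216819/3586932594·1/4 + 20974019/1594192264·34225/4356 + 7542425/292810824·361/4900 = 1/3 ✓
b·Ac: 20974019/1594192264·7/22 + 7542425/292810824·4857/770 = 1/6 ✓
b·c³: 3272216819/3586932594·1/8 + 20974019/1594192264·6331625/287496 + 7542425/292810824·6859/343000 = 352625289607/872190978120 ≠ 1/4 ⇒ order 3.
b·(c∘Ac): 20974019/1594192264·1295/1452 + 7542425/292810824·92283/53900 = 22253249/398548066 ≠ 1/8
b·Ac²: 20974019/1594192264·7/44 + 7542425/292810824·334627/16940 = 303143683/593327196 ≠ 1/12
b·A²c: 7542425/292810824·9/11 = 685675/32534536 ≠ 1/24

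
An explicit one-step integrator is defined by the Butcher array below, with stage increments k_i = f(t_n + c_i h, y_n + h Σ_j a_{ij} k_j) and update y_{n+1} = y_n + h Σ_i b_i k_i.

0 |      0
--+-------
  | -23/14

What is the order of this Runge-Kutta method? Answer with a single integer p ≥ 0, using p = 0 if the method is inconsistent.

0

b = (-23/14)
c = (0)
Σ b_i: (-23/14)·1 = -23/14 ≠ 1 ⇒ order 0.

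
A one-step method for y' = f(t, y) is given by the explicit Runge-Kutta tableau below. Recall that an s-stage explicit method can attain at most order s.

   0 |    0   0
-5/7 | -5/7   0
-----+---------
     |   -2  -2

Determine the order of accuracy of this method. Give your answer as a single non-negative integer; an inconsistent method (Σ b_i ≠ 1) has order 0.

b = (-2, -2)
c = (0, -5/7)
Σ b_i: (-2)·1 + (-2)·1 = -4 ≠ 1 ⇒ order 0.

0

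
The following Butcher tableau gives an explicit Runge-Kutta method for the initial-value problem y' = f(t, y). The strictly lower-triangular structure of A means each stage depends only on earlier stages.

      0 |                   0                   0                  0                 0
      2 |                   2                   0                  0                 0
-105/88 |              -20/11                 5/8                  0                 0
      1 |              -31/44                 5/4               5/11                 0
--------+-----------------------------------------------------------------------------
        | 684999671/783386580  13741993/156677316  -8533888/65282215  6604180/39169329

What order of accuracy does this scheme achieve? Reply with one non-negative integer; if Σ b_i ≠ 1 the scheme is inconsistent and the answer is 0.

3

b = (684999671/783386580, 13741993/156677316, -8533888/65282215, 6604180/39169329)
c = (0, 2, -105/88, 1)
Ac = (0, 0, 5/4, 1895/968)
Σ b_i: 684999671/783386580·1 + 13741993/156677316·1 + (-8533888/65282215)·1 + 6604180/39169329·1 = 1 ✓
b·c: 13741993/156677316·2 + (-8533888/65282215)·(-105/88) + 6604180/39169329·1 = 1/2 ✓
b·c²: 13741993/156677316·4 + (-8533888/65282215)·11025/7744 + 6604180/39169329·1 = 1/3 ✓
b·Ac: (-8533888/65282215)·5/4 + 6604180/39169329·1895/968 = 1/6 ✓
b·c³: 13741993/156677316·8 + (-8533888/65282215)·(-1157625/681472) + 6604180/39169329·1 = 627530043/574483492 ≠ 1/4 ⇒ order 3.
b·(c∘Ac): (-8533888/65282215)·(-525/352) + 6604180/39169329·1895/968 = 41130995/78338658 ≠ 1/8
b·Ac²: (-8533888/65282215)·5/2 + 6604180/39169329·481045/85184 = 4310912593/6893801904 ≠ 1/12
b·A²c: 6604180/39169329·25/44 = 3752375/39169329 ≠ 1/24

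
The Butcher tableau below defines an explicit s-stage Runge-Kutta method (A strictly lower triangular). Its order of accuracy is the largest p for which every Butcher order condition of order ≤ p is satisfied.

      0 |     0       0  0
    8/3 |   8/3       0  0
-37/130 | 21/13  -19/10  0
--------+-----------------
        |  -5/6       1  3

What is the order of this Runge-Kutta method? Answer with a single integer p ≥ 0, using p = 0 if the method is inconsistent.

0

b = (-5/6, 1, 3)
c = (0, 8/3, -37/130)
Ac = (0, 0, -76/15)
Σ b_i: (-5/6)·1 + 1·1 + 3·1 = 19/6 ≠ 1 ⇒ order 0.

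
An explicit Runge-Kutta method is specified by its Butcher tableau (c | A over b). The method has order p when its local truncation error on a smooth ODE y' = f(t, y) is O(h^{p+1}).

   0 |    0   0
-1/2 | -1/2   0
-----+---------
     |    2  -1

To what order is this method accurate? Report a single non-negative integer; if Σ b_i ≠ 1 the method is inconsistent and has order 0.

b = (2, -1)
c = (0, -1/2)
Σ b_i: 2·1 + (-1)·1 = 1 ✓
b·c: (-1)·(-1/2) = 1/2 ✓; 2 stages ⇒ order 2.

2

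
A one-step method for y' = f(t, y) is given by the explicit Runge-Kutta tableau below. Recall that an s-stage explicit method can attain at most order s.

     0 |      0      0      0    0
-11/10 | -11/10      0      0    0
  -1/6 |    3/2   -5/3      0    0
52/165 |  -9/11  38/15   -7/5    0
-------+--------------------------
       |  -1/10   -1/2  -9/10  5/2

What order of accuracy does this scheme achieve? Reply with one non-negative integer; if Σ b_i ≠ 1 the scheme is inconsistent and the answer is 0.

b = (-1/10, -1/2, -9/10, 5/2)
c = (0, -11/10, -1/6, 52/165)
Ac = (0, 0, 11/6, -383/150)
Σ b_i: (-1/10)·1 + (-1/2)·1 + (-9/10)·1 + 5/2·1 = 1 ✓
b·c: (-1/2)·(-11/10) + (-9/10)·(-1/6) + 5/2·52/165 = 491/330 ≠ 1/2 ⇒ order 1.

1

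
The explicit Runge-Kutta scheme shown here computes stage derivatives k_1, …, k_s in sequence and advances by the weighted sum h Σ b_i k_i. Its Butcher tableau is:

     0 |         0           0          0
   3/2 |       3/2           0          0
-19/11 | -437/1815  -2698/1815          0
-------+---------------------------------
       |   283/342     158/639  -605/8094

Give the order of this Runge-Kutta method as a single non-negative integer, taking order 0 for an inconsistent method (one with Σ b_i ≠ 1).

b = (283/342, 158/639, -605/8094)
c = (0, 3/2, -19/11)
Ac = (0, 0, -1349/605)
Σ b_i: 283/342·1 + 158/639·1 + (-605/8094)·1 = 1 ✓
b·c: 158/639·3/2 + (-605/8094)·(-19/11) = 1/2 ✓
b·c²: 158/639·9/4 + (-605/8094)·361/121 = 1/3 ✓
b·Ac: (-605/8094)·(-1349/605) = 1/6 ✓; 3 stages ⇒ order 3.

3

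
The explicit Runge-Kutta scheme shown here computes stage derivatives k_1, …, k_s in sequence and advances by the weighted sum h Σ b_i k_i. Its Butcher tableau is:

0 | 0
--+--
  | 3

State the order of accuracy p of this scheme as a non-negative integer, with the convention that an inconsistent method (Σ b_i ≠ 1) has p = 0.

b = (3)
c = (0)
Σ b_i: 3·1 = 3 ≠ 1 ⇒ order 0.

0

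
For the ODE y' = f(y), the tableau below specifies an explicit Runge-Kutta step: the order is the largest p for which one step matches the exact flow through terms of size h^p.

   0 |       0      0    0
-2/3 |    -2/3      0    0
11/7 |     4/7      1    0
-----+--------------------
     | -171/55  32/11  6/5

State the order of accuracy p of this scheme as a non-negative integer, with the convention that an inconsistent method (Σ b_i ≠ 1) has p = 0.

b = (-171/55, 32/11, 6/5)
c = (0, -2/3, 11/7)
Ac = (0, 0, -2/3)
Σ b_i: (-171/55)·1 + 32/11·1 + 6/5·1 = 1 ✓
b·c: 32/11·(-2/3) + 6/5·11/7 = -62/1155 ≠ 1/2 ⇒ order 1.

1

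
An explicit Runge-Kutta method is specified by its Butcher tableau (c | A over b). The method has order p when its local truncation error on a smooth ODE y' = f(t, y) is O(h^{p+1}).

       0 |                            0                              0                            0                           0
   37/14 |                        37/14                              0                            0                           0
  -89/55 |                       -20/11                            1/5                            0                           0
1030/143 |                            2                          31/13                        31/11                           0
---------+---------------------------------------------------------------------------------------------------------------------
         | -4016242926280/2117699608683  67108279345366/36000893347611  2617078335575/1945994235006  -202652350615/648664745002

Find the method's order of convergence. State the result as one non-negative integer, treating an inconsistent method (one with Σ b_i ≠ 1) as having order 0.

3

b = (-4016242926280/2117699608683, 67108279345366/36000893347611, 2617078335575/1945994235006, -202652350615/648664745002)
c = (0, 37/14, -89/55, 1030/143)
Ac = (0, 0, 37/70, 191797/110110)
Σ b_i: (-4016242926280/2117699608683)·1 + 67108279345366/36000893347611·1 + 2617078335575/1945994235006·1 + (-202652350615/648664745002)·1 = 1 ✓
b·c: 67108279345366/36000893347611·37/14 + 2617078335575/1945994235006·(-89/55) + (-202652350615/648664745002)·1030/143 = 1/2 ✓
b·c²: 67108279345366/36000893347611·1369/196 + 2617078335575/1945994235006·7921/3025 + (-202652350615/648664745002)·1060900/20449 = 1/3 ✓
b·Ac: 2617078335575/1945994235006·37/70 + (-202652350615/648664745002)·191797/110110 = 1/6 ✓
b·c³: 67108279345366/36000893347611·50653/2744 + 2617078335575/1945994235006·(-704969/166375) + (-202652350615/648664745002)·1092727000/2924207 = -3056724794283369/34722642232460 ≠ 1/4 ⇒ order 3.
b·(c∘Ac): 2617078335575/1945994235006·(-3293/3850) + (-202652350615/648664745002)·19755091/1574573 = -12767859418871/2518345480596 ≠ 1/8
b·Ac²: 2617078335575/1945994235006·1369/980 + (-202652350615/648664745002)·2037821673/84784700 = -124066284506672/22035522955215 ≠ 1/12
b·A²c: (-202652350615/648664745002)·1147/770 = -4226222657371/9081306430028 ≠ 1/24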